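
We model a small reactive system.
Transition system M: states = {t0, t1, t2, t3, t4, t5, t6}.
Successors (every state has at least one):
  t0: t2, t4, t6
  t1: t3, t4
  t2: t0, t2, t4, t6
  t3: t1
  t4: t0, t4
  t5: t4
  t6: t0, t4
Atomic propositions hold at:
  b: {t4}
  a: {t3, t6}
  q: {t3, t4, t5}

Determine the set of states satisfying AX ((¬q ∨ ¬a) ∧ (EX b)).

Sat(¬q) = {t0, t1, t2, t6}
Sat(¬a) = {t0, t1, t2, t4, t5}
Sat(¬q ∨ ¬a) = {t0, t1, t2, t4, t5, t6}
Sat(EX b) = {s : some successor in {t4}} = {t0, t1, t2, t4, t5, t6}
Sat((¬q ∨ ¬a) ∧ (EX b)) = {t0, t1, t2, t4, t5, t6}
Sat(AX ((¬q ∨ ¬a) ∧ (EX b))) = {s : every successor in {t0, t1, t2, t4, t5, t6}} = {t0, t2, t3, t4, t5, t6}

{t0, t2, t3, t4, t5, t6}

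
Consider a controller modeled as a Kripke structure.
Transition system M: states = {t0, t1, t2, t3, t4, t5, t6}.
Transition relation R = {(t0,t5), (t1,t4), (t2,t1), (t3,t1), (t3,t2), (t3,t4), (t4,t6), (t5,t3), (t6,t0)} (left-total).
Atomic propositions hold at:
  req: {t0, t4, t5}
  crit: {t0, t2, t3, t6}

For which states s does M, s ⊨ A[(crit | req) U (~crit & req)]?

Sat(crit | req) = {t0, t2, t3, t4, t5, t6}
Sat(~crit) = {t1, t4, t5}
Sat(~crit & req) = {t4, t5}
A[(crit | req) U (~crit & req)]: least fixpoint, start Z0 = Sat((~crit & req)) = {t4, t5}, add states in Sat(crit | req) with every successor in Z. Z1 = {t0, t4, t5}; Z2 = {t0, t4, t5, t6}; fixed.
Sat(A[(crit | req) U (~crit & req)]) = {t0, t4, t5, t6}

{t0, t4, t5, t6}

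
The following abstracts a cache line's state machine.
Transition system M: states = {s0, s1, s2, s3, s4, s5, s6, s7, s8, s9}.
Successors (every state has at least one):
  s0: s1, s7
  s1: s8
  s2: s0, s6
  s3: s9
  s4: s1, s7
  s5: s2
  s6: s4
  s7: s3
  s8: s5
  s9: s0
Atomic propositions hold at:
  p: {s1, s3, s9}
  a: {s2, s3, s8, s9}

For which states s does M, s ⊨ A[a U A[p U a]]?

A[p U a]: least fixpoint, start Z0 = Sat(a) = {s2, s3, s8, s9}, add states in Sat(p) with every successor in Z. Z1 = {s1, s2, s3, s8, s9}; fixed.
Sat(A[p U a]) = {s1, s2, s3, s8, s9}
A[a U A[p U a]]: least fixpoint, start Z0 = Sat(A[p U a]) = {s1, s2, s3, s8, s9}, add states in Sat(a) with every successor in Z. Already a fixed point.
Sat(A[a U A[p U a]]) = {s1, s2, s3, s8, s9}

{s1, s2, s3, s8, s9}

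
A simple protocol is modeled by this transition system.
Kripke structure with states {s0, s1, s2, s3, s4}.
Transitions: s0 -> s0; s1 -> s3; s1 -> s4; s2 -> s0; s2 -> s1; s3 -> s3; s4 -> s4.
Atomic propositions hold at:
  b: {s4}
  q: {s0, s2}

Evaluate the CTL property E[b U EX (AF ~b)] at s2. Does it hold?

Sat(~b) = {s0, s1, s2, s3}
AF ~b: least fixpoint, start Z0 = {s0, s1, s2, s3}, add states with every successor in Z. Already a fixed point.
Sat(AF ~b) = {s0, s1, s2, s3}
Sat(EX (AF ~b)) = {s : some successor in {s0, s1, s2, s3}} = {s0, s1, s2, s3}
E[b U EX (AF ~b)]: least fixpoint, start Z0 = Sat(EX (AF ~b)) = {s0, s1, s2, s3}, add states in Sat(b) with some successor in Z. Already a fixed point.
Sat(E[b U EX (AF ~b)]) = {s0, s1, s2, s3}
s2 ∈ Sat(E[b U EX (AF ~b)]) = {s0, s1, s2, s3}, so the formula holds at s2.

Yes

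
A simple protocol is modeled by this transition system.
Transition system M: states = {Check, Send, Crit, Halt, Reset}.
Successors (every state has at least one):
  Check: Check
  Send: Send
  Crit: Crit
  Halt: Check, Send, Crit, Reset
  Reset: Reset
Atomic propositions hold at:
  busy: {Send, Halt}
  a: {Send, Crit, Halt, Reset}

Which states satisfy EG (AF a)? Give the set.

AF a: least fixpoint, start Z0 = {Send, Crit, Halt, Reset}, add states with every successor in Z. Already a fixed point.
Sat(AF a) = {Send, Crit, Halt, Reset}
EG (AF a): greatest fixpoint, start Z0 = {Send, Crit, Halt, Reset}, keep only states in Sat with some successor in Z. Already a fixed point.
Sat(EG (AF a)) = {Send, Crit, Halt, Reset}

{Send, Crit, Halt, Reset}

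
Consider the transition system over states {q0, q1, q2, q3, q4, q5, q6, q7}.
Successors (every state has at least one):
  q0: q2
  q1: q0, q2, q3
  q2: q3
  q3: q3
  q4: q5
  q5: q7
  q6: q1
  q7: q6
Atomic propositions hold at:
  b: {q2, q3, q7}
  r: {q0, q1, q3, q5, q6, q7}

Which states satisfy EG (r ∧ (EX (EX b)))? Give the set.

Sat(EX b) = {s : some successor in {q2, q3, q7}} = {q0, q1, q2, q3, q5}
Sat(EX (EX b)) = {s : some successor in {q0, q1, q2, q3, q5}} = {q0, q1, q2, q3, q4, q6}
Sat(r ∧ (EX (EX b))) = {q0, q1, q3, q6}
EG (r ∧ (EX (EX b))): greatest fixpoint, start Z0 = {q0, q1, q3, q6}, keep only states in Sat with some successor in Z. Z1 = {q1, q3, q6}; fixed.
Sat(EG (r ∧ (EX (EX b)))) = {q1, q3, q6}

{q1, q3, q6}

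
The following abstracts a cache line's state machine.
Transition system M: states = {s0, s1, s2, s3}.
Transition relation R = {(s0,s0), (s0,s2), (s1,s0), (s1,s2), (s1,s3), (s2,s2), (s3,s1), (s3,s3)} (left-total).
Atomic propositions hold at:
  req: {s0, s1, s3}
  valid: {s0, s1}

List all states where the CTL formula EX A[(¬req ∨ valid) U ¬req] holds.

{s0, s1, s2}

Sat(¬req) = {s2}
Sat(¬req ∨ valid) = {s0, s1, s2}
A[(¬req ∨ valid) U ¬req]: least fixpoint, start Z0 = Sat(¬req) = {s2}, add states in Sat(¬req ∨ valid) with every successor in Z. Already a fixed point.
Sat(A[(¬req ∨ valid) U ¬req]) = {s2}
Sat(EX A[(¬req ∨ valid) U ¬req]) = {s : some successor in {s2}} = {s0, s1, s2}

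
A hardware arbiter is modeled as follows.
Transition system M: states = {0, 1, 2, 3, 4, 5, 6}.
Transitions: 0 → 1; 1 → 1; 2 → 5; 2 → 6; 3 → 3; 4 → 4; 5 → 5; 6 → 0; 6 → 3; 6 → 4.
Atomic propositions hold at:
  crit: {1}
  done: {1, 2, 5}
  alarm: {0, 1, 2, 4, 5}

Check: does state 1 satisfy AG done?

Yes

AG done: greatest fixpoint, start Z0 = {1, 2, 5}, keep only states in Sat with every successor in Z. Z1 = {1, 5}; fixed.
Sat(AG done) = {1, 5}
1 ∈ Sat(AG done) = {1, 5}, so the formula holds at 1.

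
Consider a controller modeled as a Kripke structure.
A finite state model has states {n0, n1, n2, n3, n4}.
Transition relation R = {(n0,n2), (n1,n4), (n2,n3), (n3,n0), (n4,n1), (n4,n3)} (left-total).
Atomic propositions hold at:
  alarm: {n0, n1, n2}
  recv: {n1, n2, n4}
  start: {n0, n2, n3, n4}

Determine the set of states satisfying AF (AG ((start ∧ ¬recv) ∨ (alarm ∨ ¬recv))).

{n0, n2, n3}

Sat(¬recv) = {n0, n3}
Sat(start ∧ ¬recv) = {n0, n3}
Sat(alarm ∨ ¬recv) = {n0, n1, n2, n3}
Sat((start ∧ ¬recv) ∨ (alarm ∨ ¬recv)) = {n0, n1, n2, n3}
AG ((start ∧ ¬recv) ∨ (alarm ∨ ¬recv)): greatest fixpoint, start Z0 = {n0, n1, n2, n3}, keep only states in Sat with every successor in Z. Z1 = {n0, n2, n3}; fixed.
Sat(AG ((start ∧ ¬recv) ∨ (alarm ∨ ¬recv))) = {n0, n2, n3}
AF (AG ((start ∧ ¬recv) ∨ (alarm ∨ ¬recv))): least fixpoint, start Z0 = {n0, n2, n3}, add states with every successor in Z. Already a fixed point.
Sat(AF (AG ((start ∧ ¬recv) ∨ (alarm ∨ ¬recv)))) = {n0, n2, n3}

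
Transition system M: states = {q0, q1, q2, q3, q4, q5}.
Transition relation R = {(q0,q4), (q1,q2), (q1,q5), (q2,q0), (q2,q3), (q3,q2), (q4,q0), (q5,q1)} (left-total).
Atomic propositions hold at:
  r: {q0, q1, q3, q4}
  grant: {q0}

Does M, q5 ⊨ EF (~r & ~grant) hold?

Sat(~r) = {q2, q5}
Sat(~grant) = {q1, q2, q3, q4, q5}
Sat(~r & ~grant) = {q2, q5}
EF (~r & ~grant): least fixpoint, start Z0 = {q2, q5}, add states with some successor in Z. Z1 = {q1, q2, q3, q5}; fixed.
Sat(EF (~r & ~grant)) = {q1, q2, q3, q5}
q5 ∈ Sat(EF (~r & ~grant)) = {q1, q2, q3, q5}, so the formula holds at q5.

Yes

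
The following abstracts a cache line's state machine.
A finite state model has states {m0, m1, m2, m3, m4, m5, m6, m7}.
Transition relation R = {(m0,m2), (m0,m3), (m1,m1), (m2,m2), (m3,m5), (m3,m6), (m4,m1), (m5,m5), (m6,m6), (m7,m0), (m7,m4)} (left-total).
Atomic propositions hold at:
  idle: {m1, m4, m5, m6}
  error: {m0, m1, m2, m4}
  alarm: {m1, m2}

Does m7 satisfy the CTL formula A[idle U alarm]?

A[idle U alarm]: least fixpoint, start Z0 = Sat(alarm) = {m1, m2}, add states in Sat(idle) with every successor in Z. Z1 = {m1, m2, m4}; fixed.
Sat(A[idle U alarm]) = {m1, m2, m4}
m7 ∉ Sat(A[idle U alarm]) = {m1, m2, m4}, so the formula does not hold at m7.

No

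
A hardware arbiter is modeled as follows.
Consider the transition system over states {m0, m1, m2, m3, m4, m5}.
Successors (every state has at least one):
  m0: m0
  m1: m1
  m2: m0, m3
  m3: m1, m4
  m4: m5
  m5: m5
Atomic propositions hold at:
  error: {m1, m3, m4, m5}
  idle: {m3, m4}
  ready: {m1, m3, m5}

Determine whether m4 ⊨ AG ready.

No

AG ready: greatest fixpoint, start Z0 = {m1, m3, m5}, keep only states in Sat with every successor in Z. Z1 = {m1, m5}; fixed.
Sat(AG ready) = {m1, m5}
m4 ∉ Sat(AG ready) = {m1, m5}, so the formula does not hold at m4.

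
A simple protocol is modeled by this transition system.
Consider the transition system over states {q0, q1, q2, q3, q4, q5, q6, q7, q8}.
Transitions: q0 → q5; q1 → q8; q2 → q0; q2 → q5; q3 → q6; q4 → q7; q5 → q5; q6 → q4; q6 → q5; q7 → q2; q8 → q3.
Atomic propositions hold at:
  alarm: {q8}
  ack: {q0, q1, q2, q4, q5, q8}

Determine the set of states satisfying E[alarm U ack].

E[alarm U ack]: least fixpoint, start Z0 = Sat(ack) = {q0, q1, q2, q4, q5, q8}, add states in Sat(alarm) with some successor in Z. Already a fixed point.
Sat(E[alarm U ack]) = {q0, q1, q2, q4, q5, q8}

{q0, q1, q2, q4, q5, q8}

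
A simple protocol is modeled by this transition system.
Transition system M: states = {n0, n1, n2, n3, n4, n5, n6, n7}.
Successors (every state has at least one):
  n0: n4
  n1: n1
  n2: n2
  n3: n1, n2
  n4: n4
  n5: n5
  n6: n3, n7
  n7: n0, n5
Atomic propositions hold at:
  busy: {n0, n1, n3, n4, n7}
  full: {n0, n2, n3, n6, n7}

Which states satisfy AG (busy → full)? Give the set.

Sat(busy → full) = {n0, n2, n3, n5, n6, n7}
AG (busy → full): greatest fixpoint, start Z0 = {n0, n2, n3, n5, n6, n7}, keep only states in Sat with every successor in Z. Z1 = {n2, n5, n6, n7}; Z2 = {n2, n5}; fixed.
Sat(AG (busy → full)) = {n2, n5}

{n2, n5}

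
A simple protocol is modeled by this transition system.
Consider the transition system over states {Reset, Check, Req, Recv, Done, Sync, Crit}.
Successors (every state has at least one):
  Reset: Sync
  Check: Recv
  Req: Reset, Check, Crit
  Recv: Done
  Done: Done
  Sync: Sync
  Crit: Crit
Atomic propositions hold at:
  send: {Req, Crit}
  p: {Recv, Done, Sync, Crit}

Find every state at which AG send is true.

{Crit}

AG send: greatest fixpoint, start Z0 = {Req, Crit}, keep only states in Sat with every successor in Z. Z1 = {Crit}; fixed.
Sat(AG send) = {Crit}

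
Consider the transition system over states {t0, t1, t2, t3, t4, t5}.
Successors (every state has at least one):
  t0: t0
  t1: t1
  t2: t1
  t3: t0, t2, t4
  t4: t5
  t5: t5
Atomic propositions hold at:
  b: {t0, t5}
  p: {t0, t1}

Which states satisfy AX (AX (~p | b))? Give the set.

{t0, t4, t5}

Sat(~p) = {t2, t3, t4, t5}
Sat(~p | b) = {t0, t2, t3, t4, t5}
Sat(AX (~p | b)) = {s : every successor in {t0, t2, t3, t4, t5}} = {t0, t3, t4, t5}
Sat(AX (AX (~p | b))) = {s : every successor in {t0, t3, t4, t5}} = {t0, t4, t5}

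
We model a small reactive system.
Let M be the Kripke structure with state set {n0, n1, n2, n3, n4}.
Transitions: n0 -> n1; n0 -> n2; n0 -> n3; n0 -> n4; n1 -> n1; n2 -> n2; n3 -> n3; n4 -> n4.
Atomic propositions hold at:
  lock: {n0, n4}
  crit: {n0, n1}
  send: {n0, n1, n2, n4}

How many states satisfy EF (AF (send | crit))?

4

Sat(send | crit) = {n0, n1, n2, n4}
AF (send | crit): least fixpoint, start Z0 = {n0, n1, n2, n4}, add states with every successor in Z. Already a fixed point.
Sat(AF (send | crit)) = {n0, n1, n2, n4}
EF (AF (send | crit)): least fixpoint, start Z0 = {n0, n1, n2, n4}, add states with some successor in Z. Already a fixed point.
Sat(EF (AF (send | crit))) = {n0, n1, n2, n4}
|Sat(EF (AF (send | crit)))| = |{n0, n1, n2, n4}| = 4.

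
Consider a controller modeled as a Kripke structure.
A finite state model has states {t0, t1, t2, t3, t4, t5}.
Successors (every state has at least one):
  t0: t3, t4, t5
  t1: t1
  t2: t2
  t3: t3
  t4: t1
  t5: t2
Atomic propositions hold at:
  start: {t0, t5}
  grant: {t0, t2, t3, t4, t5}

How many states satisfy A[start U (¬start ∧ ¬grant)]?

1

Sat(¬start) = {t1, t2, t3, t4}
Sat(¬grant) = {t1}
Sat(¬start ∧ ¬grant) = {t1}
A[start U (¬start ∧ ¬grant)]: least fixpoint, start Z0 = Sat((¬start ∧ ¬grant)) = {t1}, add states in Sat(start) with every successor in Z. Already a fixed point.
Sat(A[start U (¬start ∧ ¬grant)]) = {t1}
|Sat(A[start U (¬start ∧ ¬grant)])| = |{t1}| = 1.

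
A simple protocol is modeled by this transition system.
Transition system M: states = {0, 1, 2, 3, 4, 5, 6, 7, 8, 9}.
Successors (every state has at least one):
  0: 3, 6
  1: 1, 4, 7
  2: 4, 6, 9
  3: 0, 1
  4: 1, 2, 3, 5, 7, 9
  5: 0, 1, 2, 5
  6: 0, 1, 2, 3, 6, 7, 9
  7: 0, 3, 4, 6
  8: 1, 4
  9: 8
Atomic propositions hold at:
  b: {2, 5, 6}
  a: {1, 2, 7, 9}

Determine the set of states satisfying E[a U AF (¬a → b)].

{1, 2, 5, 6, 7, 9}

Sat(¬a) = {0, 3, 4, 5, 6, 8}
Sat(¬a → b) = {1, 2, 5, 6, 7, 9}
AF (¬a → b): least fixpoint, start Z0 = {1, 2, 5, 6, 7, 9}, add states with every successor in Z. Already a fixed point.
Sat(AF (¬a → b)) = {1, 2, 5, 6, 7, 9}
E[a U AF (¬a → b)]: least fixpoint, start Z0 = Sat(AF (¬a → b)) = {1, 2, 5, 6, 7, 9}, add states in Sat(a) with some successor in Z. Already a fixed point.
Sat(E[a U AF (¬a → b)]) = {1, 2, 5, 6, 7, 9}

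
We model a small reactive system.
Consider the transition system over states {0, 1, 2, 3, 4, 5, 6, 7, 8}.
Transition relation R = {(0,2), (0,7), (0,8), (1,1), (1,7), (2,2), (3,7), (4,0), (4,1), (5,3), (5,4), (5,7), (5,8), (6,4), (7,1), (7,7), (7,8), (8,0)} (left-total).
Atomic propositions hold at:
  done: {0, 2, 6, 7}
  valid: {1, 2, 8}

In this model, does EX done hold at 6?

Sat(EX done) = {s : some successor in {0, 2, 6, 7}} = {0, 1, 2, 3, 4, 5, 7, 8}
6 ∉ Sat(EX done) = {0, 1, 2, 3, 4, 5, 7, 8}, so the formula does not hold at 6.

No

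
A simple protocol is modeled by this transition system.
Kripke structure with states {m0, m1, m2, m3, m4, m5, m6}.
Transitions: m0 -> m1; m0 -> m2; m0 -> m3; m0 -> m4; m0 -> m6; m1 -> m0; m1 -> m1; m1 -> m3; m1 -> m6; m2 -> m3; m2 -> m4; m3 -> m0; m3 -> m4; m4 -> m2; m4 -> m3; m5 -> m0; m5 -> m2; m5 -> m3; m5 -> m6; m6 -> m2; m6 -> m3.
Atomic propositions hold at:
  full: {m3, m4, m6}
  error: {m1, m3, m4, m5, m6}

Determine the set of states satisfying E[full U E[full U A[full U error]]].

{m1, m3, m4, m5, m6}

A[full U error]: least fixpoint, start Z0 = Sat(error) = {m1, m3, m4, m5, m6}, add states in Sat(full) with every successor in Z. Already a fixed point.
Sat(A[full U error]) = {m1, m3, m4, m5, m6}
E[full U A[full U error]]: least fixpoint, start Z0 = Sat(A[full U error]) = {m1, m3, m4, m5, m6}, add states in Sat(full) with some successor in Z. Already a fixed point.
Sat(E[full U A[full U error]]) = {m1, m3, m4, m5, m6}
E[full U E[full U A[full U error]]]: least fixpoint, start Z0 = Sat(E[full U A[full U error]]) = {m1, m3, m4, m5, m6}, add states in Sat(full) with some successor in Z. Already a fixed point.
Sat(E[full U E[full U A[full U error]]]) = {m1, m3, m4, m5, m6}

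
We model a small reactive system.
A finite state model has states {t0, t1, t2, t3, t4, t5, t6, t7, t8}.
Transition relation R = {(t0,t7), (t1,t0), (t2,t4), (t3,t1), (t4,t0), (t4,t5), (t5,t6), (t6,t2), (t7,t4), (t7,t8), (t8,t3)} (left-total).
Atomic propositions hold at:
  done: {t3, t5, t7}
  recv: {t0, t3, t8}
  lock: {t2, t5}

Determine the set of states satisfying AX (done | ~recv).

{t0, t2, t3, t5, t6, t8}

Sat(~recv) = {t1, t2, t4, t5, t6, t7}
Sat(done | ~recv) = {t1, t2, t3, t4, t5, t6, t7}
Sat(AX (done | ~recv)) = {s : every successor in {t1, t2, t3, t4, t5, t6, t7}} = {t0, t2, t3, t5, t6, t8}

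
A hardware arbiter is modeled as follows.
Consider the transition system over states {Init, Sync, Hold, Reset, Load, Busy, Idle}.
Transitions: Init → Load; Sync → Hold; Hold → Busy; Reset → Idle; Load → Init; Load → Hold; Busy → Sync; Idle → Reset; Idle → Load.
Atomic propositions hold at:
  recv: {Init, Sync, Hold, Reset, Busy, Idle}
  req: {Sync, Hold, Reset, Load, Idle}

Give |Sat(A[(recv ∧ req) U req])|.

5

Sat(recv ∧ req) = {Sync, Hold, Reset, Idle}
A[(recv ∧ req) U req]: least fixpoint, start Z0 = Sat(req) = {Sync, Hold, Reset, Load, Idle}, add states in Sat(recv ∧ req) with every successor in Z. Already a fixed point.
Sat(A[(recv ∧ req) U req]) = {Sync, Hold, Reset, Load, Idle}
|Sat(A[(recv ∧ req) U req])| = |{Sync, Hold, Reset, Load, Idle}| = 5.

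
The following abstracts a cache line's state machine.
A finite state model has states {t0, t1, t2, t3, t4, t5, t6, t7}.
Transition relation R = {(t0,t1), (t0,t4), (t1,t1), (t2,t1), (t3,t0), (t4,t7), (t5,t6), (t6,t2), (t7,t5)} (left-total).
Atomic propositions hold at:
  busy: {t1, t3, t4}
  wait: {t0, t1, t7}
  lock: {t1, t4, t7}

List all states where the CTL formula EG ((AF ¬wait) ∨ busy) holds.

Sat(¬wait) = {t2, t3, t4, t5, t6}
AF ¬wait: least fixpoint, start Z0 = {t2, t3, t4, t5, t6}, add states with every successor in Z. Z1 = {t2, t3, t4, t5, t6, t7}; fixed.
Sat(AF ¬wait) = {t2, t3, t4, t5, t6, t7}
Sat((AF ¬wait) ∨ busy) = {t1, t2, t3, t4, t5, t6, t7}
EG ((AF ¬wait) ∨ busy): greatest fixpoint, start Z0 = {t1, t2, t3, t4, t5, t6, t7}, keep only states in Sat with some successor in Z. Z1 = {t1, t2, t4, t5, t6, t7}; fixed.
Sat(EG ((AF ¬wait) ∨ busy)) = {t1, t2, t4, t5, t6, t7}

{t1, t2, t4, t5, t6, t7}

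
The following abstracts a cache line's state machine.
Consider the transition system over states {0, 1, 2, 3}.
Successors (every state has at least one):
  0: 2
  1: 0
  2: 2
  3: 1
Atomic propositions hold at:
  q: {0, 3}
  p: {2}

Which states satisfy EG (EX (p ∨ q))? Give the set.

Sat(p ∨ q) = {0, 2, 3}
Sat(EX (p ∨ q)) = {s : some successor in {0, 2, 3}} = {0, 1, 2}
EG (EX (p ∨ q)): greatest fixpoint, start Z0 = {0, 1, 2}, keep only states in Sat with some successor in Z. Already a fixed point.
Sat(EG (EX (p ∨ q))) = {0, 1, 2}

{0, 1, 2}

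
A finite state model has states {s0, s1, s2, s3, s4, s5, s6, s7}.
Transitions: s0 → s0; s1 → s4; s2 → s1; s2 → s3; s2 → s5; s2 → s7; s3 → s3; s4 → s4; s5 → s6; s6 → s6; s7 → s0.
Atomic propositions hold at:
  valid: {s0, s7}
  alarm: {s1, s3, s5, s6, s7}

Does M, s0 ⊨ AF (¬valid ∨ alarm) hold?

No

Sat(¬valid) = {s1, s2, s3, s4, s5, s6}
Sat(¬valid ∨ alarm) = {s1, s2, s3, s4, s5, s6, s7}
AF (¬valid ∨ alarm): least fixpoint, start Z0 = {s1, s2, s3, s4, s5, s6, s7}, add states with every successor in Z. Already a fixed point.
Sat(AF (¬valid ∨ alarm)) = {s1, s2, s3, s4, s5, s6, s7}
s0 ∉ Sat(AF (¬valid ∨ alarm)) = {s1, s2, s3, s4, s5, s6, s7}, so the formula does not hold at s0.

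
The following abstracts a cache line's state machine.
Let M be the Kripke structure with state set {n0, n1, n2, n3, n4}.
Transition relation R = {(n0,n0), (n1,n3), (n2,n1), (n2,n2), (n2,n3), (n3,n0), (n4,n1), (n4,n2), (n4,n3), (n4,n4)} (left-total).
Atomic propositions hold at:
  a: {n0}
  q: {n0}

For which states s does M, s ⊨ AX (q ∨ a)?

{n0, n3}

Sat(q ∨ a) = {n0}
Sat(AX (q ∨ a)) = {s : every successor in {n0}} = {n0, n3}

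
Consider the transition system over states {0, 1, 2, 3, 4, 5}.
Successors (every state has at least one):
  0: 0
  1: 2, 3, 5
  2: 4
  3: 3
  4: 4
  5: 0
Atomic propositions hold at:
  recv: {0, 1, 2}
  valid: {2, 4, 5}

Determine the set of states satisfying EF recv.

EF recv: least fixpoint, start Z0 = {0, 1, 2}, add states with some successor in Z. Z1 = {0, 1, 2, 5}; fixed.
Sat(EF recv) = {0, 1, 2, 5}

{0, 1, 2, 5}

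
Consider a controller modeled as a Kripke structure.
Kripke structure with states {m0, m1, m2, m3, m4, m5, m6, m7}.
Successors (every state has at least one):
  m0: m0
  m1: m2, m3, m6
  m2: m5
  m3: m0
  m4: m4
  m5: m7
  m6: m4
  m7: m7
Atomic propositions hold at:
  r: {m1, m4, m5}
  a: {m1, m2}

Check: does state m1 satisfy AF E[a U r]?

E[a U r]: least fixpoint, start Z0 = Sat(r) = {m1, m4, m5}, add states in Sat(a) with some successor in Z. Z1 = {m1, m2, m4, m5}; fixed.
Sat(E[a U r]) = {m1, m2, m4, m5}
AF E[a U r]: least fixpoint, start Z0 = {m1, m2, m4, m5}, add states with every successor in Z. Z1 = {m1, m2, m4, m5, m6}; fixed.
Sat(AF E[a U r]) = {m1, m2, m4, m5, m6}
m1 ∈ Sat(AF E[a U r]) = {m1, m2, m4, m5, m6}, so the formula holds at m1.

Yes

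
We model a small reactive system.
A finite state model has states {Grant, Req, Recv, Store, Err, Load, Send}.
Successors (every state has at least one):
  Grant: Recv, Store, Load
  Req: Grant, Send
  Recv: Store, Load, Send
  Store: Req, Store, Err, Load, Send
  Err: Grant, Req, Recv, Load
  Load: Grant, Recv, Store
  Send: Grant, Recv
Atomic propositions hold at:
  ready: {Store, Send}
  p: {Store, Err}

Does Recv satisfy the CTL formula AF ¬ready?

Yes

Sat(¬ready) = {Grant, Req, Recv, Err, Load}
AF ¬ready: least fixpoint, start Z0 = {Grant, Req, Recv, Err, Load}, add states with every successor in Z. Z1 = {Grant, Req, Recv, Err, Load, Send}; fixed.
Sat(AF ¬ready) = {Grant, Req, Recv, Err, Load, Send}
Recv ∈ Sat(AF ¬ready) = {Grant, Req, Recv, Err, Load, Send}, so the formula holds at Recv.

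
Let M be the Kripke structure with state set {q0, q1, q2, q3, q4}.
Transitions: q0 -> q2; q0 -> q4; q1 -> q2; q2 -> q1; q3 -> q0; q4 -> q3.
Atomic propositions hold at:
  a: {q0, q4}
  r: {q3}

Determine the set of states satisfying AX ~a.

{q1, q2, q4}

Sat(~a) = {q1, q2, q3}
Sat(AX ~a) = {s : every successor in {q1, q2, q3}} = {q1, q2, q4}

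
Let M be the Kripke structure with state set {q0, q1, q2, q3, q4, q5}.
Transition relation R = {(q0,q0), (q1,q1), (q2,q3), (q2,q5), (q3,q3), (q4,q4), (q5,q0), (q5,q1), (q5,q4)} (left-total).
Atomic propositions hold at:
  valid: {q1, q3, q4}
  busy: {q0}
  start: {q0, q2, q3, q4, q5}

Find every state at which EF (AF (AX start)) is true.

Sat(AX start) = {s : every successor in {q0, q2, q3, q4, q5}} = {q0, q2, q3, q4}
AF (AX start): least fixpoint, start Z0 = {q0, q2, q3, q4}, add states with every successor in Z. Already a fixed point.
Sat(AF (AX start)) = {q0, q2, q3, q4}
EF (AF (AX start)): least fixpoint, start Z0 = {q0, q2, q3, q4}, add states with some successor in Z. Z1 = {q0, q2, q3, q4, q5}; fixed.
Sat(EF (AF (AX start))) = {q0, q2, q3, q4, q5}

{q0, q2, q3, q4, q5}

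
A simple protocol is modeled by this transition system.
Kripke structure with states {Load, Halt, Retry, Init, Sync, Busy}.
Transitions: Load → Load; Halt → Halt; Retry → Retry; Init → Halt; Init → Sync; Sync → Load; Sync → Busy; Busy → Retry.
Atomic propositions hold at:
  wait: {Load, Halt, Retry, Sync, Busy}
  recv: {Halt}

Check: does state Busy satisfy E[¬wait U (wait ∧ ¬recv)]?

Yes

Sat(¬wait) = {Init}
Sat(¬recv) = {Load, Retry, Init, Sync, Busy}
Sat(wait ∧ ¬recv) = {Load, Retry, Sync, Busy}
E[¬wait U (wait ∧ ¬recv)]: least fixpoint, start Z0 = Sat((wait ∧ ¬recv)) = {Load, Retry, Sync, Busy}, add states in Sat(¬wait) with some successor in Z. Z1 = {Load, Retry, Init, Sync, Busy}; fixed.
Sat(E[¬wait U (wait ∧ ¬recv)]) = {Load, Retry, Init, Sync, Busy}
Busy ∈ Sat(E[¬wait U (wait ∧ ¬recv)]) = {Load, Retry, Init, Sync, Busy}, so the formula holds at Busy.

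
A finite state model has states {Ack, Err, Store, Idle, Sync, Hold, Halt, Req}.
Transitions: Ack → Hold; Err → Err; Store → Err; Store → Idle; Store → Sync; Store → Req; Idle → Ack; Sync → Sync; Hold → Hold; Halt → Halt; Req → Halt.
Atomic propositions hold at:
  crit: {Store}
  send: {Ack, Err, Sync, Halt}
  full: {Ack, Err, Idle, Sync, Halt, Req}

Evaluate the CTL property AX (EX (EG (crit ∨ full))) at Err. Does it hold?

Yes

Sat(crit ∨ full) = {Ack, Err, Store, Idle, Sync, Halt, Req}
EG (crit ∨ full): greatest fixpoint, start Z0 = {Ack, Err, Store, Idle, Sync, Halt, Req}, keep only states in Sat with some successor in Z. Z1 = {Err, Store, Idle, Sync, Halt, Req}; Z2 = {Err, Store, Sync, Halt, Req}; fixed.
Sat(EG (crit ∨ full)) = {Err, Store, Sync, Halt, Req}
Sat(EX (EG (crit ∨ full))) = {s : some successor in {Err, Store, Sync, Halt, Req}} = {Err, Store, Sync, Halt, Req}
Sat(AX (EX (EG (crit ∨ full)))) = {s : every successor in {Err, Store, Sync, Halt, Req}} = {Err, Sync, Halt, Req}
Err ∈ Sat(AX (EX (EG (crit ∨ full)))) = {Err, Sync, Halt, Req}, so the formula holds at Err.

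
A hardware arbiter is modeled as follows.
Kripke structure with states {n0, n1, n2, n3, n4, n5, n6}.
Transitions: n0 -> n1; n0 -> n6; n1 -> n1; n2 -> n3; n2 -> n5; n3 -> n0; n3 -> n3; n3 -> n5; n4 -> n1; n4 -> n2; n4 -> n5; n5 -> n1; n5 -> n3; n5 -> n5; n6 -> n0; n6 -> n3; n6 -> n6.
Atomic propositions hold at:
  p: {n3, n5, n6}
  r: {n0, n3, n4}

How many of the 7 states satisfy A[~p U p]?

4

Sat(~p) = {n0, n1, n2, n4}
A[~p U p]: least fixpoint, start Z0 = Sat(p) = {n3, n5, n6}, add states in Sat(~p) with every successor in Z. Z1 = {n2, n3, n5, n6}; fixed.
Sat(A[~p U p]) = {n2, n3, n5, n6}
|Sat(A[~p U p])| = |{n2, n3, n5, n6}| = 4.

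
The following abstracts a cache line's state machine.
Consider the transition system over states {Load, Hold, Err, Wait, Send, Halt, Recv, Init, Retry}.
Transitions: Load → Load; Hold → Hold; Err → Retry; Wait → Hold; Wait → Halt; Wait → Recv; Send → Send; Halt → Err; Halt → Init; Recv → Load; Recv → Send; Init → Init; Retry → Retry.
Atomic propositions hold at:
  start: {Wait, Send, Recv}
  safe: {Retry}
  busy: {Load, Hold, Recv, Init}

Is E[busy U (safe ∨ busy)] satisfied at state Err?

No

Sat(safe ∨ busy) = {Load, Hold, Recv, Init, Retry}
E[busy U (safe ∨ busy)]: least fixpoint, start Z0 = Sat((safe ∨ busy)) = {Load, Hold, Recv, Init, Retry}, add states in Sat(busy) with some successor in Z. Already a fixed point.
Sat(E[busy U (safe ∨ busy)]) = {Load, Hold, Recv, Init, Retry}
Err ∉ Sat(E[busy U (safe ∨ busy)]) = {Load, Hold, Recv, Init, Retry}, so the formula does not hold at Err.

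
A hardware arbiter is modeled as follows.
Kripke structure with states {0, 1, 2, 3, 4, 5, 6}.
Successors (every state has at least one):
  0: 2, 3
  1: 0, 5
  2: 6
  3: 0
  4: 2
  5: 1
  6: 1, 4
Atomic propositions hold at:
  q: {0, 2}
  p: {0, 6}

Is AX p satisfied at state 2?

Sat(AX p) = {s : every successor in {0, 6}} = {2, 3}
2 ∈ Sat(AX p) = {2, 3}, so the formula holds at 2.

Yes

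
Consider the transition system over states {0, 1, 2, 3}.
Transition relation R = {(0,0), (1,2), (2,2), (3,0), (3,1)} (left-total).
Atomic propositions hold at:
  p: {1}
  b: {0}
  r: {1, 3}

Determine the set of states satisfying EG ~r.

Sat(~r) = {0, 2}
EG ~r: greatest fixpoint, start Z0 = {0, 2}, keep only states in Sat with some successor in Z. Already a fixed point.
Sat(EG ~r) = {0, 2}

{0, 2}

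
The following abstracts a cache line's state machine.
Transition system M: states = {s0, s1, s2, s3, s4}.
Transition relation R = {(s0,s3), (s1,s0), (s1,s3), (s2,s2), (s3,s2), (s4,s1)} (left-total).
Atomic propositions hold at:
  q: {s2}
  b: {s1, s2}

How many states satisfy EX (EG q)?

2

EG q: greatest fixpoint, start Z0 = {s2}, keep only states in Sat with some successor in Z. Already a fixed point.
Sat(EG q) = {s2}
Sat(EX (EG q)) = {s : some successor in {s2}} = {s2, s3}
|Sat(EX (EG q))| = |{s2, s3}| = 2.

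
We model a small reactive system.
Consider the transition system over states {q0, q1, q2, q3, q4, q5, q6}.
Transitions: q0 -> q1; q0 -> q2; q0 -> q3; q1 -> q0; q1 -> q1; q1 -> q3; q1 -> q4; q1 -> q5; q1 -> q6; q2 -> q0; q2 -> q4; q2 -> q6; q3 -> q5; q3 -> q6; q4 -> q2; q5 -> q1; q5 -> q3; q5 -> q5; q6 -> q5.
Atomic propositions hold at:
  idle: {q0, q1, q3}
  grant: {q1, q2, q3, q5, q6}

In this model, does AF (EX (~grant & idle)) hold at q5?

No

Sat(~grant) = {q0, q4}
Sat(~grant & idle) = {q0}
Sat(EX (~grant & idle)) = {s : some successor in {q0}} = {q1, q2}
AF (EX (~grant & idle)): least fixpoint, start Z0 = {q1, q2}, add states with every successor in Z. Z1 = {q1, q2, q4}; fixed.
Sat(AF (EX (~grant & idle))) = {q1, q2, q4}
q5 ∉ Sat(AF (EX (~grant & idle))) = {q1, q2, q4}, so the formula does not hold at q5.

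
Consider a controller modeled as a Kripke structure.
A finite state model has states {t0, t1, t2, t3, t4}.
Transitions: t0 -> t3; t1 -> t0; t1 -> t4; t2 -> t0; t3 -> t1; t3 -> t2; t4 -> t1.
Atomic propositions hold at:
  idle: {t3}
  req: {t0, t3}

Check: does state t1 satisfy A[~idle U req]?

Sat(~idle) = {t0, t1, t2, t4}
A[~idle U req]: least fixpoint, start Z0 = Sat(req) = {t0, t3}, add states in Sat(~idle) with every successor in Z. Z1 = {t0, t2, t3}; fixed.
Sat(A[~idle U req]) = {t0, t2, t3}
t1 ∉ Sat(A[~idle U req]) = {t0, t2, t3}, so the formula does not hold at t1.

No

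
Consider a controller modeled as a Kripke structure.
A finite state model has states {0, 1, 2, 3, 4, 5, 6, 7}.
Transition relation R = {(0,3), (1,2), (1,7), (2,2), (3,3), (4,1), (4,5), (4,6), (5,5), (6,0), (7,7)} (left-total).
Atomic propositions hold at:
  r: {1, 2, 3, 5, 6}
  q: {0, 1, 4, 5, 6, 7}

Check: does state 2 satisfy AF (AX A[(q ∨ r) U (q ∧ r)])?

Sat(q ∨ r) = {0, 1, 2, 3, 4, 5, 6, 7}
Sat(q ∧ r) = {1, 5, 6}
A[(q ∨ r) U (q ∧ r)]: least fixpoint, start Z0 = Sat((q ∧ r)) = {1, 5, 6}, add states in Sat(q ∨ r) with every successor in Z. Z1 = {1, 4, 5, 6}; fixed.
Sat(A[(q ∨ r) U (q ∧ r)]) = {1, 4, 5, 6}
Sat(AX A[(q ∨ r) U (q ∧ r)]) = {s : every successor in {1, 4, 5, 6}} = {4, 5}
AF (AX A[(q ∨ r) U (q ∧ r)]): least fixpoint, start Z0 = {4, 5}, add states with every successor in Z. Already a fixed point.
Sat(AF (AX A[(q ∨ r) U (q ∧ r)])) = {4, 5}
2 ∉ Sat(AF (AX A[(q ∨ r) U (q ∧ r)])) = {4, 5}, so the formula does not hold at 2.

No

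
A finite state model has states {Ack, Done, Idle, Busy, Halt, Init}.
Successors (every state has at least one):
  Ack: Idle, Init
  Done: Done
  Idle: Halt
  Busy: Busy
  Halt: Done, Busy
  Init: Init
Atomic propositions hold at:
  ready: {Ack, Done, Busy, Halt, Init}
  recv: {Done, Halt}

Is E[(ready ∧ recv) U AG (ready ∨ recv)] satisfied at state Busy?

Yes

Sat(ready ∧ recv) = {Done, Halt}
Sat(ready ∨ recv) = {Ack, Done, Busy, Halt, Init}
AG (ready ∨ recv): greatest fixpoint, start Z0 = {Ack, Done, Busy, Halt, Init}, keep only states in Sat with every successor in Z. Z1 = {Done, Busy, Halt, Init}; fixed.
Sat(AG (ready ∨ recv)) = {Done, Busy, Halt, Init}
E[(ready ∧ recv) U AG (ready ∨ recv)]: least fixpoint, start Z0 = Sat(AG (ready ∨ recv)) = {Done, Busy, Halt, Init}, add states in Sat(ready ∧ recv) with some successor in Z. Already a fixed point.
Sat(E[(ready ∧ recv) U AG (ready ∨ recv)]) = {Done, Busy, Halt, Init}
Busy ∈ Sat(E[(ready ∧ recv) U AG (ready ∨ recv)]) = {Done, Busy, Halt, Init}, so the formula holds at Busy.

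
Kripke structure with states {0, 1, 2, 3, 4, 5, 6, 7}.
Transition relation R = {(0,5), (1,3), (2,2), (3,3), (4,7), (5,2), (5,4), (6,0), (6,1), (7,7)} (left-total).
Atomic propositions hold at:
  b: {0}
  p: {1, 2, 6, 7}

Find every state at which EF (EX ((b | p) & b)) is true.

{6}

Sat(b | p) = {0, 1, 2, 6, 7}
Sat((b | p) & b) = {0}
Sat(EX ((b | p) & b)) = {s : some successor in {0}} = {6}
EF (EX ((b | p) & b)): least fixpoint, start Z0 = {6}, add states with some successor in Z. Already a fixed point.
Sat(EF (EX ((b | p) & b))) = {6}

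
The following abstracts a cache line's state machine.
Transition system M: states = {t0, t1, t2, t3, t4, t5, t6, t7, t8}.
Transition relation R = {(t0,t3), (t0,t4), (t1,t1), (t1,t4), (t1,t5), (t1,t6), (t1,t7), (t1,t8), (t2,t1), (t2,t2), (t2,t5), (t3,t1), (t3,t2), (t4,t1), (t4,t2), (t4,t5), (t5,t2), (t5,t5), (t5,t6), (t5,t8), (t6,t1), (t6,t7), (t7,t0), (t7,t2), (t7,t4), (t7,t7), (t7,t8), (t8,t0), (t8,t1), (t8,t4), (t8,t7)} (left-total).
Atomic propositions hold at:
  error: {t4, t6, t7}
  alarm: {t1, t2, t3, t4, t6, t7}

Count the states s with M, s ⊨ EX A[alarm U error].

A[alarm U error]: least fixpoint, start Z0 = Sat(error) = {t4, t6, t7}, add states in Sat(alarm) with every successor in Z. Already a fixed point.
Sat(A[alarm U error]) = {t4, t6, t7}
Sat(EX A[alarm U error]) = {s : some successor in {t4, t6, t7}} = {t0, t1, t5, t6, t7, t8}
|Sat(EX A[alarm U error])| = |{t0, t1, t5, t6, t7, t8}| = 6.

6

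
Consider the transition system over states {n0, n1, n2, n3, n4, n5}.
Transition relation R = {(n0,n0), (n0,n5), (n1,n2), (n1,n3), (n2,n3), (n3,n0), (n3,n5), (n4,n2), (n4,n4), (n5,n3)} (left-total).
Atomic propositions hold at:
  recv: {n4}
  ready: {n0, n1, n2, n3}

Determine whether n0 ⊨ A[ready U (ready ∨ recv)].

Sat(ready ∨ recv) = {n0, n1, n2, n3, n4}
A[ready U (ready ∨ recv)]: least fixpoint, start Z0 = Sat((ready ∨ recv)) = {n0, n1, n2, n3, n4}, add states in Sat(ready) with every successor in Z. Already a fixed point.
Sat(A[ready U (ready ∨ recv)]) = {n0, n1, n2, n3, n4}
n0 ∈ Sat(A[ready U (ready ∨ recv)]) = {n0, n1, n2, n3, n4}, so the formula holds at n0.

Yes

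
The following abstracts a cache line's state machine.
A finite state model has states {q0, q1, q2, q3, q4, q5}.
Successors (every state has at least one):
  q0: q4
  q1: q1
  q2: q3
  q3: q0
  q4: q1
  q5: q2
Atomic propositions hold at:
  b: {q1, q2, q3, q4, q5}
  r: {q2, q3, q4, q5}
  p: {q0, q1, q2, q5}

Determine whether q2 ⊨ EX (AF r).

AF r: least fixpoint, start Z0 = {q2, q3, q4, q5}, add states with every successor in Z. Z1 = {q0, q2, q3, q4, q5}; fixed.
Sat(AF r) = {q0, q2, q3, q4, q5}
Sat(EX (AF r)) = {s : some successor in {q0, q2, q3, q4, q5}} = {q0, q2, q3, q5}
q2 ∈ Sat(EX (AF r)) = {q0, q2, q3, q5}, so the formula holds at q2.

Yes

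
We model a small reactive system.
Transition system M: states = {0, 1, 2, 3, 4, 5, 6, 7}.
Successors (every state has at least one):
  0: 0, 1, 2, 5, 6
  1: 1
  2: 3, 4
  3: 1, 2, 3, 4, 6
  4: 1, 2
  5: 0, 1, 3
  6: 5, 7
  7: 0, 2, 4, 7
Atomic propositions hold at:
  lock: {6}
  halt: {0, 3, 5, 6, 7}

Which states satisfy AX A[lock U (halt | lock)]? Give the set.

{6}

Sat(halt | lock) = {0, 3, 5, 6, 7}
A[lock U (halt | lock)]: least fixpoint, start Z0 = Sat((halt | lock)) = {0, 3, 5, 6, 7}, add states in Sat(lock) with every successor in Z. Already a fixed point.
Sat(A[lock U (halt | lock)]) = {0, 3, 5, 6, 7}
Sat(AX A[lock U (halt | lock)]) = {s : every successor in {0, 3, 5, 6, 7}} = {6}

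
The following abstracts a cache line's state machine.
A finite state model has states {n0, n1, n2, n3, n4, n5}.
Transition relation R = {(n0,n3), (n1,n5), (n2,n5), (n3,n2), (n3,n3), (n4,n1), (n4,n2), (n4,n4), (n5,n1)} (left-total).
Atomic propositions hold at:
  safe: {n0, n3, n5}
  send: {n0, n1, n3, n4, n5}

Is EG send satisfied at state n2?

EG send: greatest fixpoint, start Z0 = {n0, n1, n3, n4, n5}, keep only states in Sat with some successor in Z. Already a fixed point.
Sat(EG send) = {n0, n1, n3, n4, n5}
n2 ∉ Sat(EG send) = {n0, n1, n3, n4, n5}, so the formula does not hold at n2.

No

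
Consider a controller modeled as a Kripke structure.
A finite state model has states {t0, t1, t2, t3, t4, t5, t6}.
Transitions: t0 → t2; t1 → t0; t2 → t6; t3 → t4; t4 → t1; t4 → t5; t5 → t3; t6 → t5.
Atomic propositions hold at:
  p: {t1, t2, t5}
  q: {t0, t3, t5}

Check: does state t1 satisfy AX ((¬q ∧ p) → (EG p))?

Yes

Sat(¬q) = {t1, t2, t4, t6}
Sat(¬q ∧ p) = {t1, t2}
EG p: greatest fixpoint, start Z0 = {t1, t2, t5}, keep only states in Sat with some successor in Z. Z1 = ∅; fixed.
Sat(EG p) = ∅
Sat((¬q ∧ p) → (EG p)) = {t0, t3, t4, t5, t6}
Sat(AX ((¬q ∧ p) → (EG p))) = {s : every successor in {t0, t3, t4, t5, t6}} = {t1, t2, t3, t5, t6}
t1 ∈ Sat(AX ((¬q ∧ p) → (EG p))) = {t1, t2, t3, t5, t6}, so the formula holds at t1.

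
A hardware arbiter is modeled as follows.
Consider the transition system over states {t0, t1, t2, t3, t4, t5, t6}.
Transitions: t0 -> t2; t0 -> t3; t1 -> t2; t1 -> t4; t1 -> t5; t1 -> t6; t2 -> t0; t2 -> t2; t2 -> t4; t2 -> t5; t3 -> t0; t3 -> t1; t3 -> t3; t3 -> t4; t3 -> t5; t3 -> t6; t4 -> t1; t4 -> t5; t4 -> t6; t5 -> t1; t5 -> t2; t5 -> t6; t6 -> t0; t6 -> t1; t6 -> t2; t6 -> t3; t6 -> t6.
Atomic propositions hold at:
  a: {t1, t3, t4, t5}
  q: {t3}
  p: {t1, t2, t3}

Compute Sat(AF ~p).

{t0, t4, t5, t6}

Sat(~p) = {t0, t4, t5, t6}
AF ~p: least fixpoint, start Z0 = {t0, t4, t5, t6}, add states with every successor in Z. Already a fixed point.
Sat(AF ~p) = {t0, t4, t5, t6}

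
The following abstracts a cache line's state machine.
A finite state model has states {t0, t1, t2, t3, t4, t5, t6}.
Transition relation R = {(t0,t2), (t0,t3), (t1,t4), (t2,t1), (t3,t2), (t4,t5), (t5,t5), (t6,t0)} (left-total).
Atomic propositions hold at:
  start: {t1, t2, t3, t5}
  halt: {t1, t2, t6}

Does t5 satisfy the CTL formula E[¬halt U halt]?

Sat(¬halt) = {t0, t3, t4, t5}
E[¬halt U halt]: least fixpoint, start Z0 = Sat(halt) = {t1, t2, t6}, add states in Sat(¬halt) with some successor in Z. Z1 = {t0, t1, t2, t3, t6}; fixed.
Sat(E[¬halt U halt]) = {t0, t1, t2, t3, t6}
t5 ∉ Sat(E[¬halt U halt]) = {t0, t1, t2, t3, t6}, so the formula does not hold at t5.

No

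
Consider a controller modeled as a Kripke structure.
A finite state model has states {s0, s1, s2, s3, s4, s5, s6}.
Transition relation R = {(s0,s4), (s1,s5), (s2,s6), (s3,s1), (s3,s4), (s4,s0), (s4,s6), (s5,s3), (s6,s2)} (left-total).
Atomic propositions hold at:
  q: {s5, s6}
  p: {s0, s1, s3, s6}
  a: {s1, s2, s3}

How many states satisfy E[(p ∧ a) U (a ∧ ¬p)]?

1

Sat(p ∧ a) = {s1, s3}
Sat(¬p) = {s2, s4, s5}
Sat(a ∧ ¬p) = {s2}
E[(p ∧ a) U (a ∧ ¬p)]: least fixpoint, start Z0 = Sat((a ∧ ¬p)) = {s2}, add states in Sat(p ∧ a) with some successor in Z. Already a fixed point.
Sat(E[(p ∧ a) U (a ∧ ¬p)]) = {s2}
|Sat(E[(p ∧ a) U (a ∧ ¬p)])| = |{s2}| = 1.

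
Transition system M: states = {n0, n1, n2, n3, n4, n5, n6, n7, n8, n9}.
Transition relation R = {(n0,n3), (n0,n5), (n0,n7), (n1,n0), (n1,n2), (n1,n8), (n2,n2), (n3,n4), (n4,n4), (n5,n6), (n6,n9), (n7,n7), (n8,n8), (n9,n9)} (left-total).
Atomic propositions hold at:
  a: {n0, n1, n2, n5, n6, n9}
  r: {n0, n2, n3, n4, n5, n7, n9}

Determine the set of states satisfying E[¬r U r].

{n0, n1, n2, n3, n4, n5, n6, n7, n9}

Sat(¬r) = {n1, n6, n8}
E[¬r U r]: least fixpoint, start Z0 = Sat(r) = {n0, n2, n3, n4, n5, n7, n9}, add states in Sat(¬r) with some successor in Z. Z1 = {n0, n1, n2, n3, n4, n5, n6, n7, n9}; fixed.
Sat(E[¬r U r]) = {n0, n1, n2, n3, n4, n5, n6, n7, n9}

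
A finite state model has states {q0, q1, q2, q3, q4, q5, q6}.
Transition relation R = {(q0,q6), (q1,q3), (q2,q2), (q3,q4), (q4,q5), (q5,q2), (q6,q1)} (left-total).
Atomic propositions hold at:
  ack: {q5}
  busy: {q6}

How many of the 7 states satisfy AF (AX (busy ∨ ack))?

5

Sat(busy ∨ ack) = {q5, q6}
Sat(AX (busy ∨ ack)) = {s : every successor in {q5, q6}} = {q0, q4}
AF (AX (busy ∨ ack)): least fixpoint, start Z0 = {q0, q4}, add states with every successor in Z. Z1 = {q0, q3, q4}; Z2 = {q0, q1, q3, q4}; Z3 = {q0, q1, q3, q4, q6}; fixed.
Sat(AF (AX (busy ∨ ack))) = {q0, q1, q3, q4, q6}
|Sat(AF (AX (busy ∨ ack)))| = |{q0, q1, q3, q4, q6}| = 5.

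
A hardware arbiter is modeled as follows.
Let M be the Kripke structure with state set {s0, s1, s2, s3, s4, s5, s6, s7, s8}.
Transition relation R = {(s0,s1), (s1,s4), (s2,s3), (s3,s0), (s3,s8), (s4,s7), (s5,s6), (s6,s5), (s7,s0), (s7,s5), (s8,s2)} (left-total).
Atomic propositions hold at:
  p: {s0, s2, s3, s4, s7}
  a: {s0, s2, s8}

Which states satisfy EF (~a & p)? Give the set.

Sat(~a) = {s1, s3, s4, s5, s6, s7}
Sat(~a & p) = {s3, s4, s7}
EF (~a & p): least fixpoint, start Z0 = {s3, s4, s7}, add states with some successor in Z. Z1 = {s1, s2, s3, s4, s7}; Z2 = {s0, s1, s2, s3, s4, s7, s8}; fixed.
Sat(EF (~a & p)) = {s0, s1, s2, s3, s4, s7, s8}

{s0, s1, s2, s3, s4, s7, s8}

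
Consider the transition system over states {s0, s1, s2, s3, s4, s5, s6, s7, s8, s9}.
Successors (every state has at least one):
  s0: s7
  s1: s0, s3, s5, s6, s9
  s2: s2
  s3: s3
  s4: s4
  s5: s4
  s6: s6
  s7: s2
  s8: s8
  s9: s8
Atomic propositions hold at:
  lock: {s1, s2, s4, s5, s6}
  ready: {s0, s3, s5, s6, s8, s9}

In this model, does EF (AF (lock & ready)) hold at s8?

No

Sat(lock & ready) = {s5, s6}
AF (lock & ready): least fixpoint, start Z0 = {s5, s6}, add states with every successor in Z. Already a fixed point.
Sat(AF (lock & ready)) = {s5, s6}
EF (AF (lock & ready)): least fixpoint, start Z0 = {s5, s6}, add states with some successor in Z. Z1 = {s1, s5, s6}; fixed.
Sat(EF (AF (lock & ready))) = {s1, s5, s6}
s8 ∉ Sat(EF (AF (lock & ready))) = {s1, s5, s6}, so the formula does not hold at s8.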